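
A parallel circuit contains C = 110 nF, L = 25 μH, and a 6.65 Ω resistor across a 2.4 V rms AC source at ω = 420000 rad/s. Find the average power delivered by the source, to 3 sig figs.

866 mW

X_L = ωL = 10.5 Ω
X_C = 1/(ωC) = 21.6 Ω
Parallel: admittances add. Y = 1/R + 1/(jωL) + jωC
Y = (0.150 − j0.0490) S
|Y| = 0.158 S → |Z| = 1/|Y| = 6.32 Ω, ∠Z = −∠Y = 18.1°
I = V/|Z| = 380 mA
P = VI cos φ = 2.4 × 0.380 × cos(18.1°) = 866 mW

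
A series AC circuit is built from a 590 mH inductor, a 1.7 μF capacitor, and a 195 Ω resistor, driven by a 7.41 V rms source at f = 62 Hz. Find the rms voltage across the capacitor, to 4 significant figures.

8.641 V

ω = 2πf = 389.6 rad/s
X_L = ωL = 229.8 Ω
X_C = 1/(ωC) = 1510 Ω
Net reactance X = X_L − X_C = -1280 Ω
Z = 195.0 − j1280 Ω
|Z| = √(195.0² + 1280²) = 1295 Ω
I = V/|Z| = 5.722 mA
V_C = I·|Z_C| = 0.005722 × 1510 = 8.641 V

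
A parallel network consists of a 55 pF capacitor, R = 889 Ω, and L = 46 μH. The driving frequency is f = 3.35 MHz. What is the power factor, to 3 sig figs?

ω = 2πf = 2.105e+07 rad/s
X_L = ωL = 968 Ω
X_C = 1/(ωC) = 864 Ω
Parallel: admittances add. Y = 1/R + 1/(jωL) + jωC
Y = (0.00112 + j0.000125) S
|Y| = 0.00113 S → |Z| = 1/|Y| = 884 Ω, ∠Z = −∠Y = -6.33°
cos φ = cos(-6.33°) = 0.994

0.994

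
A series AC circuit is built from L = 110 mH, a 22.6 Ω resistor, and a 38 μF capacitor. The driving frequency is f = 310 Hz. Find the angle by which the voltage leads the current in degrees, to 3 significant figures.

83.6°

ω = 2πf = 1948 rad/s
X_L = ωL = 214 Ω
X_C = 1/(ωC) = 13.5 Ω
Net reactance X = X_L − X_C = 201 Ω
Z = 22.6 + j201 Ω
|Z| = √(22.6² + 201²) = 202 Ω
∠Z = arctan(201/22.6) = 83.6°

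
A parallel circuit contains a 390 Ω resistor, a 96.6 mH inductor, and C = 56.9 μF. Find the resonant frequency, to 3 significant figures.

67.9 Hz

ω₀ = 1/√(LC) = 1/√(0.0966 × 5.69e-05) = 426.5 rad/s
f₀ = ω₀/(2π) = 67.9 Hz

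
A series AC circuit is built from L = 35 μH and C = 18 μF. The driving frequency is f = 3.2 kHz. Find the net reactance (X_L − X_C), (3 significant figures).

-2.06 Ω

ω = 2πf = 20110 rad/s
X_L = ωL = 0.704 Ω
X_C = 1/(ωC) = 2.76 Ω
X = 0.704 − 2.76 = -2.06 Ω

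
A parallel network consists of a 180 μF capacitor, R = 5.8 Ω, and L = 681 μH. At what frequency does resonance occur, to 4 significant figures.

454.6 Hz

ω₀ = 1/√(LC) = 1/√(0.000681 × 0.00018) = 2856 rad/s
f₀ = ω₀/(2π) = 454.6 Hz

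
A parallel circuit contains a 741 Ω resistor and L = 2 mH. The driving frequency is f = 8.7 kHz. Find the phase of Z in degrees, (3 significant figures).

ω = 2πf = 54660 rad/s
X_L = ωL = 109 Ω
Parallel: admittances add. Y = 1/R + 1/(jωL)
Y = (0.00135 − j0.00915) S
|Y| = 0.00925 S → |Z| = 1/|Y| = 108 Ω, ∠Z = −∠Y = 81.6°

81.6°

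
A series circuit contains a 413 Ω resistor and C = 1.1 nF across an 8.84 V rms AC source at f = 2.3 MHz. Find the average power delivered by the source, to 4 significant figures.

184.9 mW

ω = 2πf = 1.445e+07 rad/s
X_C = 1/(ωC) = 62.91 Ω
Z = 413.0 − j62.91 Ω
|Z| = √(413.0² + 62.91²) = 417.8 Ω
∠Z = arctan(-62.91/413.0) = -8.661°
I = V/|Z| = 21.16 mA
P = VI cos φ = 8.84 × 0.02116 × cos(-8.661°) = 184.9 mW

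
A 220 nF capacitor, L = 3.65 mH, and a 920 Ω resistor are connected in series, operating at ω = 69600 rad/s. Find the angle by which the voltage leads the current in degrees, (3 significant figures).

X_L = ωL = 254 Ω
X_C = 1/(ωC) = 65.3 Ω
Net reactance X = X_L − X_C = 189 Ω
Z = 920 + j189 Ω
|Z| = √(920² + 189²) = 939 Ω
∠Z = arctan(189/920) = 11.6°

11.6°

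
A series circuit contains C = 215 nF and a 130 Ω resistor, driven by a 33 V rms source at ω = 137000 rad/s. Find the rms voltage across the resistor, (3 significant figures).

X_C = 1/(ωC) = 34.0 Ω
Z = 130 − j34.0 Ω
|Z| = √(130² + 34.0²) = 134 Ω
I = V/|Z| = 246 mA
V_R = I·|Z_R| = 0.246 × 130 = 31.9 V

31.9 V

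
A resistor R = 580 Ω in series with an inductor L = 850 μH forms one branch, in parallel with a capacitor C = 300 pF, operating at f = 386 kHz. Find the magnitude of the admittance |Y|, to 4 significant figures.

ω = 2πf = 2.425e+06 rad/s
X_L = ωL = 2062 Ω
X_C = 1/(ωC) = 1374 Ω
Branch 1 (R+jX_L): Z₁ = 580.0 + j2062 Ω, |Z₁| = 2142 Ω
Branch 2 (−jX_C): Z₂ = −j1374 Ω
Parallel: Z = Z₁Z₂/(Z₁+Z₂), |Z| = 3273 Ω, ∠Z = -65.55°
|Y| = 1/|Z| = 305.5 μS

305.5 μS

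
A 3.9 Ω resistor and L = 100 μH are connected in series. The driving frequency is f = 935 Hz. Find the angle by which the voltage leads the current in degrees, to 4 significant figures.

8.566°

ω = 2πf = 5875 rad/s
X_L = ωL = 0.5875 Ω
Z = 3.900 + j0.5875 Ω
|Z| = √(3.900² + 0.5875²) = 3.944 Ω
∠Z = arctan(0.5875/3.900) = 8.566°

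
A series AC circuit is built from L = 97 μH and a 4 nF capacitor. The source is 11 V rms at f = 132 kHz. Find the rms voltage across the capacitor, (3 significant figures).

ω = 2πf = 829400 rad/s
X_L = ωL = 80.4 Ω
X_C = 1/(ωC) = 301 Ω
Net reactance X = X_L − X_C = -221 Ω
Z = − j221 Ω
|Z| = √(0² + 221²) = 221 Ω
I = V/|Z| = 49.8 mA
V_C = I·|Z_C| = 0.0498 × 301 = 15.0 V

15.0 V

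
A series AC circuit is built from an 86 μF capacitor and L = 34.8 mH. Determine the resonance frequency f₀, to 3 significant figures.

ω₀ = 1/√(LC) = 1/√(0.0348 × 8.6e-05) = 578.0 rad/s
f₀ = ω₀/(2π) = 92.0 Hz

92.0 Hz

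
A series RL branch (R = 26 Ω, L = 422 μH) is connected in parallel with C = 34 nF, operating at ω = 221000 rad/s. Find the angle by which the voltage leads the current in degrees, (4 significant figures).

X_L = ωL = 93.26 Ω
X_C = 1/(ωC) = 133.1 Ω
Branch 1 (R+jX_L): Z₁ = 26.00 + j93.26 Ω, |Z₁| = 96.82 Ω
Branch 2 (−jX_C): Z₂ = −j133.1 Ω
Parallel: Z = Z₁Z₂/(Z₁+Z₂), |Z| = 270.9 Ω, ∠Z = 41.28°

41.28°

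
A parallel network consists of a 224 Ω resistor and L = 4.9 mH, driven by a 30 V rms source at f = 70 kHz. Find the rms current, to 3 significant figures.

ω = 2πf = 439800 rad/s
X_L = ωL = 2160 Ω
Parallel: admittances add. Y = 1/R + 1/(jωL)
Y = (0.00446 − j0.000464) S
|Y| = 0.00449 S → |Z| = 1/|Y| = 223 Ω, ∠Z = −∠Y = 5.93°
I = V/|Z| = 30/223 = 135 mA

135 mA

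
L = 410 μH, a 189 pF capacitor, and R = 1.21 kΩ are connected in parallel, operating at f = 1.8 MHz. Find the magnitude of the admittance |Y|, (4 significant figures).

ω = 2πf = 1.131e+07 rad/s
X_L = ωL = 4637 Ω
X_C = 1/(ωC) = 467.8 Ω
Parallel: admittances add. Y = 1/R + 1/(jωL) + jωC
Y = (0.0008264 + j0.001922) S
|Y| = 0.002092 S → |Z| = 1/|Y| = 478.0 Ω, ∠Z = −∠Y = -66.73°

2.092 mS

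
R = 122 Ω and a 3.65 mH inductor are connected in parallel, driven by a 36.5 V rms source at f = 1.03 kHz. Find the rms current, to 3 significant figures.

1.57 A

ω = 2πf = 6472 rad/s
X_L = ωL = 23.6 Ω
Parallel: admittances add. Y = 1/R + 1/(jωL)
Y = (0.00820 − j0.0423) S
|Y| = 0.0431 S → |Z| = 1/|Y| = 23.2 Ω, ∠Z = −∠Y = 79.0°
I = V/|Z| = 36.5/23.2 = 1.57 A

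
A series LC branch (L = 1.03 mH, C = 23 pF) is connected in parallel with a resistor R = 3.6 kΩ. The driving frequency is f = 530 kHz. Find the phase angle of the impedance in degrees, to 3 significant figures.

ω = 2πf = 3.33e+06 rad/s
X_L = ωL = 3430 Ω
X_C = 1/(ωC) = 13100 Ω
Branch 1: Z₁ = R = 3600 Ω
Branch 2 (series LC): Z₂ = j(X_L − X_C) = −j9630 Ω
Parallel: Z = Z₁Z₂/(Z₁+Z₂), |Z| = 3370 Ω, ∠Z = -20.5°

-20.5°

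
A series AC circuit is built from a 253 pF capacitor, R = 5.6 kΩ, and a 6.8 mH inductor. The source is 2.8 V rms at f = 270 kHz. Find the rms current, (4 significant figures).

ω = 2πf = 1.696e+06 rad/s
X_L = ωL = 11540 Ω
X_C = 1/(ωC) = 2330 Ω
Net reactance X = X_L − X_C = 9206 Ω
Z = 5600 + j9206 Ω
|Z| = √(5600² + 9206²) = 10780 Ω
I = V/|Z| = 2.8/10780 = 259.8 μA

259.8 μA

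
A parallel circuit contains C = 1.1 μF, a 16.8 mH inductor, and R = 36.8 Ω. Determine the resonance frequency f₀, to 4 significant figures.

ω₀ = 1/√(LC) = 1/√(0.0168 × 1.1e-06) = 7356 rad/s
f₀ = ω₀/(2π) = 1.171 kHz

1.171 kHz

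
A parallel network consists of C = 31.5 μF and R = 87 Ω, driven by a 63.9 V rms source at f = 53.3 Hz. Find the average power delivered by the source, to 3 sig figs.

ω = 2πf = 334.9 rad/s
X_C = 1/(ωC) = 94.8 Ω
Parallel: admittances add. Y = 1/R + jωC
Y = (0.0115 + j0.0105) S
|Y| = 0.0156 S → |Z| = 1/|Y| = 64.1 Ω, ∠Z = −∠Y = -42.5°
I = V/|Z| = 997 mA
P = VI cos φ = 63.9 × 0.997 × cos(-42.5°) = 46.9 W

46.9 W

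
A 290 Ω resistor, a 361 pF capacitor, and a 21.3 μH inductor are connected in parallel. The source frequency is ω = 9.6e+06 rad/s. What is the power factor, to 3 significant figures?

X_L = ωL = 204 Ω
X_C = 1/(ωC) = 289 Ω
Parallel: admittances add. Y = 1/R + 1/(jωL) + jωC
Y = (0.00345 − j0.00142) S
|Y| = 0.00373 S → |Z| = 1/|Y| = 268 Ω, ∠Z = −∠Y = 22.5°
cos φ = cos(22.5°) = 0.924

0.924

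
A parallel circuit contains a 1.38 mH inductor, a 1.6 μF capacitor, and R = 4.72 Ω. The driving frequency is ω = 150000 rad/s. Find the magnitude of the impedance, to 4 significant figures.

3.159 Ω

X_L = ωL = 207.0 Ω
X_C = 1/(ωC) = 4.167 Ω
Parallel: admittances add. Y = 1/R + 1/(jωL) + jωC
Y = (0.2119 + j0.2352) S
|Y| = 0.3165 S → |Z| = 1/|Y| = 3.159 Ω, ∠Z = −∠Y = -47.98°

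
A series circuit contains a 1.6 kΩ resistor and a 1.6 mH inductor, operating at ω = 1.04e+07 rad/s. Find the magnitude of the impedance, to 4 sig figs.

16720 Ω

X_L = ωL = 16640 Ω
Z = 1600 + j16640 Ω
|Z| = √(1600² + 16640²) = 16720 Ω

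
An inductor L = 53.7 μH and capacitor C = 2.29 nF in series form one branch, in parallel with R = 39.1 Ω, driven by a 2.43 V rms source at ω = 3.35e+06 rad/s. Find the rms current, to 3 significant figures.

79.2 mA

X_L = ωL = 180 Ω
X_C = 1/(ωC) = 130 Ω
Branch 1: Z₁ = R = 39.1 Ω
Branch 2 (series LC): Z₂ = j(X_L − X_C) = j49.5 Ω
Parallel: Z = Z₁Z₂/(Z₁+Z₂), |Z| = 30.7 Ω, ∠Z = 38.3°
I = V/|Z| = 2.43/30.7 = 79.2 mA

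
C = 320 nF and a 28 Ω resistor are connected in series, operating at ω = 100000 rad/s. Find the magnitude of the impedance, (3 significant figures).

42.0 Ω

X_C = 1/(ωC) = 31.2 Ω
Z = 28.0 − j31.2 Ω
|Z| = √(28.0² + 31.2²) = 42.0 Ω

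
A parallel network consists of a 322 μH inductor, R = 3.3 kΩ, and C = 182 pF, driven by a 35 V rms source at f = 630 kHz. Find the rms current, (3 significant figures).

ω = 2πf = 3.958e+06 rad/s
X_L = ωL = 1270 Ω
X_C = 1/(ωC) = 1390 Ω
Parallel: admittances add. Y = 1/R + 1/(jωL) + jωC
Y = (0.000303 − j6.41e-05) S
|Y| = 0.000310 S → |Z| = 1/|Y| = 3230 Ω, ∠Z = −∠Y = 11.9°
I = V/|Z| = 35/3230 = 10.8 mA

10.8 mA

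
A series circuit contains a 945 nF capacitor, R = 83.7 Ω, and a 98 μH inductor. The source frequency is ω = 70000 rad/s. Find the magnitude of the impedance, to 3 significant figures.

X_L = ωL = 6.86 Ω
X_C = 1/(ωC) = 15.1 Ω
Net reactance X = X_L − X_C = -8.26 Ω
Z = 83.7 − j8.26 Ω
|Z| = √(83.7² + 8.26²) = 84.1 Ω

84.1 Ω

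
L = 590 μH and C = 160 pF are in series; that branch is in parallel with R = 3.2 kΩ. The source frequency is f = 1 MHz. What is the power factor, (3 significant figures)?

0.647

ω = 2πf = 6.283e+06 rad/s
X_L = ωL = 3710 Ω
X_C = 1/(ωC) = 995 Ω
Branch 1: Z₁ = R = 3200 Ω
Branch 2 (series LC): Z₂ = j(X_L − X_C) = j2710 Ω
Parallel: Z = Z₁Z₂/(Z₁+Z₂), |Z| = 2070 Ω, ∠Z = 49.7°
cos φ = cos(49.7°) = 0.647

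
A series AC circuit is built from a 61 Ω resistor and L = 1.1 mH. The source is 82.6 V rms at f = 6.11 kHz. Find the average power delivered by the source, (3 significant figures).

ω = 2πf = 38390 rad/s
X_L = ωL = 42.2 Ω
Z = 61.0 + j42.2 Ω
|Z| = √(61.0² + 42.2²) = 74.2 Ω
∠Z = arctan(42.2/61.0) = 34.7°
I = V/|Z| = 1.11 A
P = VI cos φ = 82.6 × 1.11 × cos(34.7°) = 75.6 W

75.6 W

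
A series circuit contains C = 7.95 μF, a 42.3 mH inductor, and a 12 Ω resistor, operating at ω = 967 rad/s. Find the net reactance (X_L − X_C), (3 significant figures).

X_L = ωL = 40.9 Ω
X_C = 1/(ωC) = 130 Ω
X = 40.9 − 130 = -89.2 Ω

-89.2 Ω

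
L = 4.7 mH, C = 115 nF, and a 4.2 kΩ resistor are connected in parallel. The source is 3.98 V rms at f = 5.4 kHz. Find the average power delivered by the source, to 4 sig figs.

ω = 2πf = 33930 rad/s
X_L = ωL = 159.5 Ω
X_C = 1/(ωC) = 256.3 Ω
Parallel: admittances add. Y = 1/R + 1/(jωL) + jωC
Y = (0.0002381 − j0.002369) S
|Y| = 0.002381 S → |Z| = 1/|Y| = 420.0 Ω, ∠Z = −∠Y = 84.26°
I = V/|Z| = 9.476 mA
P = VI cos φ = 3.98 × 0.009476 × cos(84.26°) = 3.772 mW

3.772 mW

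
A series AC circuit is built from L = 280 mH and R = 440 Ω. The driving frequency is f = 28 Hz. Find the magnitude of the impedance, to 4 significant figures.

442.7 Ω

ω = 2πf = 175.9 rad/s
X_L = ωL = 49.26 Ω
Z = 440.0 + j49.26 Ω
|Z| = √(440.0² + 49.26²) = 442.7 Ω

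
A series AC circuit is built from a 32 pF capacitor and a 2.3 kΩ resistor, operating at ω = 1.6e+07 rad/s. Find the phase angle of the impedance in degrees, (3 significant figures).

X_C = 1/(ωC) = 1950 Ω
Z = 2300 − j1950 Ω
|Z| = √(2300² + 1950²) = 3020 Ω
∠Z = arctan(-1950/2300) = -40.3°

-40.3°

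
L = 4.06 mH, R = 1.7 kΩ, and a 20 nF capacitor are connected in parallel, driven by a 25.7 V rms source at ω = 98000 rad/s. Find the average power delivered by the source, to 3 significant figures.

389 mW

X_L = ωL = 398 Ω
X_C = 1/(ωC) = 510 Ω
Parallel: admittances add. Y = 1/R + 1/(jωL) + jωC
Y = (0.000588 − j0.000553) S
|Y| = 0.000808 S → |Z| = 1/|Y| = 1240 Ω, ∠Z = −∠Y = 43.2°
I = V/|Z| = 20.8 mA
P = VI cos φ = 25.7 × 0.0208 × cos(43.2°) = 389 mW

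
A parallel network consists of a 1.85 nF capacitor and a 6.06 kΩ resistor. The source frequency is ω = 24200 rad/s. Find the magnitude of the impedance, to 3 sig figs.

5850 Ω

X_C = 1/(ωC) = 22300 Ω
Parallel: admittances add. Y = 1/R + jωC
Y = (0.000165 + j4.48e-05) S
|Y| = 0.000171 S → |Z| = 1/|Y| = 5850 Ω, ∠Z = −∠Y = -15.2°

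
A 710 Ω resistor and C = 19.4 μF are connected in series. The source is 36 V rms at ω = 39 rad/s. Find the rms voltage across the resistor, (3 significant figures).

X_C = 1/(ωC) = 1320 Ω
Z = 710 − j1320 Ω
|Z| = √(710² + 1320²) = 1500 Ω
I = V/|Z| = 24.0 mA
V_R = I·|Z_R| = 0.0240 × 710 = 17.0 V

17.0 V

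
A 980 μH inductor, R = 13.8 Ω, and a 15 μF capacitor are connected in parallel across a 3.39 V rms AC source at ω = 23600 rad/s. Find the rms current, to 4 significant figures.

X_L = ωL = 23.13 Ω
X_C = 1/(ωC) = 2.825 Ω
Parallel: admittances add. Y = 1/R + 1/(jωL) + jωC
Y = (0.07246 + j0.3108) S
|Y| = 0.3191 S → |Z| = 1/|Y| = 3.134 Ω, ∠Z = −∠Y = -76.87°
I = V/|Z| = 3.39/3.134 = 1.082 A

1.082 A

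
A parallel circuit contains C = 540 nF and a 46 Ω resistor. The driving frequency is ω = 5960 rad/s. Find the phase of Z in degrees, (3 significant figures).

-8.42°

X_C = 1/(ωC) = 311 Ω
Parallel: admittances add. Y = 1/R + jωC
Y = (0.0217 + j0.00322) S
|Y| = 0.0220 S → |Z| = 1/|Y| = 45.5 Ω, ∠Z = −∠Y = -8.42°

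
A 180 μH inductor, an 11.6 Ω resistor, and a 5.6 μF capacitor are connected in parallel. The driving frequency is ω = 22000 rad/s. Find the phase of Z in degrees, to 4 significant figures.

X_L = ωL = 3.960 Ω
X_C = 1/(ωC) = 8.117 Ω
Parallel: admittances add. Y = 1/R + 1/(jωL) + jωC
Y = (0.08621 − j0.1293) S
|Y| = 0.1554 S → |Z| = 1/|Y| = 6.434 Ω, ∠Z = −∠Y = 56.31°

56.31°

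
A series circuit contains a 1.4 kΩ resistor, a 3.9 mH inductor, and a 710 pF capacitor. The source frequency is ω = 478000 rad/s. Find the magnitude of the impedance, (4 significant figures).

1770 Ω

X_L = ωL = 1864 Ω
X_C = 1/(ωC) = 2947 Ω
Net reactance X = X_L − X_C = -1082 Ω
Z = 1400 − j1082 Ω
|Z| = √(1400² + 1082²) = 1770 Ω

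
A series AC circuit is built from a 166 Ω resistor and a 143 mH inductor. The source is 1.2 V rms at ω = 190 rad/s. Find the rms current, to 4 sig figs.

7.134 mA

X_L = ωL = 27.17 Ω
Z = 166.0 + j27.17 Ω
|Z| = √(166.0² + 27.17²) = 168.2 Ω
I = V/|Z| = 1.2/168.2 = 7.134 mA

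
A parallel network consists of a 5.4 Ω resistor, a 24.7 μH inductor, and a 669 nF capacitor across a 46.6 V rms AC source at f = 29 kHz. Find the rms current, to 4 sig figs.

ω = 2πf = 182200 rad/s
X_L = ωL = 4.501 Ω
X_C = 1/(ωC) = 8.203 Ω
Parallel: admittances add. Y = 1/R + 1/(jωL) + jωC
Y = (0.1852 − j0.1003) S
|Y| = 0.2106 S → |Z| = 1/|Y| = 4.748 Ω, ∠Z = −∠Y = 28.44°
I = V/|Z| = 46.6/4.748 = 9.814 A

9.814 A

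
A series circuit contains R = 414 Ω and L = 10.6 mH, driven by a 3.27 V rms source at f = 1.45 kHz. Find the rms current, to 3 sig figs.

ω = 2πf = 9111 rad/s
X_L = ωL = 96.6 Ω
Z = 414 + j96.6 Ω
|Z| = √(414² + 96.6²) = 425 Ω
I = V/|Z| = 3.27/425 = 7.69 mA

7.69 mA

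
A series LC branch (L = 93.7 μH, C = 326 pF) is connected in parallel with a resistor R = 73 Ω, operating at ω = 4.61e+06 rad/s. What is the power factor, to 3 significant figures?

X_L = ωL = 432 Ω
X_C = 1/(ωC) = 665 Ω
Branch 1: Z₁ = R = 73.0 Ω
Branch 2 (series LC): Z₂ = j(X_L − X_C) = −j233 Ω
Parallel: Z = Z₁Z₂/(Z₁+Z₂), |Z| = 69.7 Ω, ∠Z = -17.4°
cos φ = cos(-17.4°) = 0.954

0.954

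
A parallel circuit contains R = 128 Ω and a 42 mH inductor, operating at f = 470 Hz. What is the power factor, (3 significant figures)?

0.696

ω = 2πf = 2953 rad/s
X_L = ωL = 124 Ω
Parallel: admittances add. Y = 1/R + 1/(jωL)
Y = (0.00781 − j0.00806) S
|Y| = 0.0112 S → |Z| = 1/|Y| = 89.1 Ω, ∠Z = −∠Y = 45.9°
cos φ = cos(45.9°) = 0.696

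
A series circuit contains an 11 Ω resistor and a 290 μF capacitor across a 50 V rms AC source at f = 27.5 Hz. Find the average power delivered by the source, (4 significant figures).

52.96 W

ω = 2πf = 172.8 rad/s
X_C = 1/(ωC) = 19.96 Ω
Z = 11.00 − j19.96 Ω
|Z| = √(11.00² + 19.96²) = 22.79 Ω
∠Z = arctan(-19.96/11.00) = -61.14°
I = V/|Z| = 2.194 A
P = VI cos φ = 50 × 2.194 × cos(-61.14°) = 52.96 W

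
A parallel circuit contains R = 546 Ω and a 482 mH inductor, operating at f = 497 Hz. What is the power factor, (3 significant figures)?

ω = 2πf = 3123 rad/s
X_L = ωL = 1510 Ω
Parallel: admittances add. Y = 1/R + 1/(jωL)
Y = (0.00183 − j0.000664) S
|Y| = 0.00195 S → |Z| = 1/|Y| = 513 Ω, ∠Z = −∠Y = 19.9°
cos φ = cos(19.9°) = 0.940

0.940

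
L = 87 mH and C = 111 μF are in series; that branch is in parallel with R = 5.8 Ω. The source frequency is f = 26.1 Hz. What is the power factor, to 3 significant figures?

0.990

ω = 2πf = 164.0 rad/s
X_L = ωL = 14.3 Ω
X_C = 1/(ωC) = 54.9 Ω
Branch 1: Z₁ = R = 5.80 Ω
Branch 2 (series LC): Z₂ = j(X_L − X_C) = −j40.7 Ω
Parallel: Z = Z₁Z₂/(Z₁+Z₂), |Z| = 5.74 Ω, ∠Z = -8.12°
cos φ = cos(-8.12°) = 0.990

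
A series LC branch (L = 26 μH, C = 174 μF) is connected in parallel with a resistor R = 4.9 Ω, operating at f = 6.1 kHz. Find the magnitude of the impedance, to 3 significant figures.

0.834 Ω

ω = 2πf = 38330 rad/s
X_L = ωL = 0.997 Ω
X_C = 1/(ωC) = 0.150 Ω
Branch 1: Z₁ = R = 4.90 Ω
Branch 2 (series LC): Z₂ = j(X_L − X_C) = j0.847 Ω
Parallel: Z = Z₁Z₂/(Z₁+Z₂), |Z| = 0.834 Ω, ∠Z = 80.2°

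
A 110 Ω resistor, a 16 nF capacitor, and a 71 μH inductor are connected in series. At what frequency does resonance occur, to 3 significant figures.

ω₀ = 1/√(LC) = 1/√(7.1e-05 × 1.6e-08) = 938200 rad/s
f₀ = ω₀/(2π) = 149 kHz

149 kHz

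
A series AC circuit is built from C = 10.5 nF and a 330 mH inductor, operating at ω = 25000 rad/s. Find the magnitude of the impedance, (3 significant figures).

4440 Ω

X_L = ωL = 8250 Ω
X_C = 1/(ωC) = 3810 Ω
Net reactance X = X_L − X_C = 4440 Ω
Z = j4440 Ω
|Z| = √(0² + 4440²) = 4440 Ω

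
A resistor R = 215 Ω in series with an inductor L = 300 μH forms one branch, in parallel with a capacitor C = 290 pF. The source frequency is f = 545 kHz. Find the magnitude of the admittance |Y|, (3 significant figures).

204 μS

ω = 2πf = 3.424e+06 rad/s
X_L = ωL = 1030 Ω
X_C = 1/(ωC) = 1010 Ω
Branch 1 (R+jX_L): Z₁ = 215 + j1030 Ω, |Z₁| = 1050 Ω
Branch 2 (−jX_C): Z₂ = −j1010 Ω
Parallel: Z = Z₁Z₂/(Z₁+Z₂), |Z| = 4890 Ω, ∠Z = -17.2°
|Y| = 1/|Z| = 204 μS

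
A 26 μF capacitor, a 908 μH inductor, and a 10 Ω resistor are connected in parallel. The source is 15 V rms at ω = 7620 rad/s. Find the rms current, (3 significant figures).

1.70 A

X_L = ωL = 6.92 Ω
X_C = 1/(ωC) = 5.05 Ω
Parallel: admittances add. Y = 1/R + 1/(jωL) + jωC
Y = (0.100 + j0.0536) S
|Y| = 0.113 S → |Z| = 1/|Y| = 8.81 Ω, ∠Z = −∠Y = -28.2°
I = V/|Z| = 15/8.81 = 1.70 A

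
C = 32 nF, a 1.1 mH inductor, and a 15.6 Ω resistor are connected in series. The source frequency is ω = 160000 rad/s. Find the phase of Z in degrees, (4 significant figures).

X_L = ωL = 176.0 Ω
X_C = 1/(ωC) = 195.3 Ω
Net reactance X = X_L − X_C = -19.31 Ω
Z = 15.60 − j19.31 Ω
|Z| = √(15.60² + 19.31²) = 24.83 Ω
∠Z = arctan(-19.31/15.60) = -51.07°

-51.07°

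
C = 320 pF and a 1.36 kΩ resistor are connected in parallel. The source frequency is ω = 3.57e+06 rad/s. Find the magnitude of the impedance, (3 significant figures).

X_C = 1/(ωC) = 875 Ω
Parallel: admittances add. Y = 1/R + jωC
Y = (0.000735 + j0.00114) S
|Y| = 0.00136 S → |Z| = 1/|Y| = 736 Ω, ∠Z = −∠Y = -57.2°

736 Ω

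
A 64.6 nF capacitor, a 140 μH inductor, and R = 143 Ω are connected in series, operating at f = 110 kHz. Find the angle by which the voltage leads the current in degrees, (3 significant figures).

27.5°

ω = 2πf = 691200 rad/s
X_L = ωL = 96.8 Ω
X_C = 1/(ωC) = 22.4 Ω
Net reactance X = X_L − X_C = 74.4 Ω
Z = 143 + j74.4 Ω
|Z| = √(143² + 74.4²) = 161 Ω
∠Z = arctan(74.4/143) = 27.5°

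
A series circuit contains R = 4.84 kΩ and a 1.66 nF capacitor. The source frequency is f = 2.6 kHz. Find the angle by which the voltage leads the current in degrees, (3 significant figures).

ω = 2πf = 16340 rad/s
X_C = 1/(ωC) = 36900 Ω
Z = 4840 − j36900 Ω
|Z| = √(4840² + 36900²) = 37200 Ω
∠Z = arctan(-36900/4840) = -82.5°

-82.5°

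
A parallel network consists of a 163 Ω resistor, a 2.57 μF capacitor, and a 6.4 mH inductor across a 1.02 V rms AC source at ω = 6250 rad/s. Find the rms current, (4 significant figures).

X_L = ωL = 40.00 Ω
X_C = 1/(ωC) = 62.26 Ω
Parallel: admittances add. Y = 1/R + 1/(jωL) + jωC
Y = (0.006135 − j0.008938) S
|Y| = 0.01084 S → |Z| = 1/|Y| = 92.25 Ω, ∠Z = −∠Y = 55.53°
I = V/|Z| = 1.02/92.25 = 11.06 mA

11.06 mA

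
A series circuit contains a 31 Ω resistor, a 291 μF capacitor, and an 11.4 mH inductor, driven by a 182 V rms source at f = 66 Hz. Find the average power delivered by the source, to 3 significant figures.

ω = 2πf = 414.7 rad/s
X_L = ωL = 4.73 Ω
X_C = 1/(ωC) = 8.29 Ω
Net reactance X = X_L − X_C = -3.56 Ω
Z = 31.0 − j3.56 Ω
|Z| = √(31.0² + 3.56²) = 31.2 Ω
∠Z = arctan(-3.56/31.0) = -6.55°
I = V/|Z| = 5.83 A
P = VI cos φ = 182 × 5.83 × cos(-6.55°) = 1.05 kW

1.05 kW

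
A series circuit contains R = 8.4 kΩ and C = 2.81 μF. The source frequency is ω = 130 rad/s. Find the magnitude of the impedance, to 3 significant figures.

X_C = 1/(ωC) = 2740 Ω
Z = 8400 − j2740 Ω
|Z| = √(8400² + 2740²) = 8830 Ω

8830 Ω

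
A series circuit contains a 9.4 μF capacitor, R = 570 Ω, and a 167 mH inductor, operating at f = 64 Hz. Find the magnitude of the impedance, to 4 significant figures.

ω = 2πf = 402.1 rad/s
X_L = ωL = 67.15 Ω
X_C = 1/(ωC) = 264.6 Ω
Net reactance X = X_L − X_C = -197.4 Ω
Z = 570.0 − j197.4 Ω
|Z| = √(570.0² + 197.4²) = 603.2 Ω

603.2 Ω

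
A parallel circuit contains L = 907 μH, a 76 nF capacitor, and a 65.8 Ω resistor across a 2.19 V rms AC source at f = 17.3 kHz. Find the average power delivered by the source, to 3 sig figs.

ω = 2πf = 108700 rad/s
X_L = ωL = 98.6 Ω
X_C = 1/(ωC) = 121 Ω
Parallel: admittances add. Y = 1/R + 1/(jωL) + jωC
Y = (0.0152 − j0.00188) S
|Y| = 0.0153 S → |Z| = 1/|Y| = 65.3 Ω, ∠Z = −∠Y = 7.06°
I = V/|Z| = 33.5 mA
P = VI cos φ = 2.19 × 0.0335 × cos(7.06°) = 72.9 mW

72.9 mW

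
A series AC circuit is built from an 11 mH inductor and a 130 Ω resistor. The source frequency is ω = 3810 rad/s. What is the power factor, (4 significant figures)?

X_L = ωL = 41.91 Ω
Z = 130.0 + j41.91 Ω
|Z| = √(130.0² + 41.91²) = 136.6 Ω
∠Z = arctan(41.91/130.0) = 17.87°
cos φ = cos(17.87°) = 0.9518

0.9518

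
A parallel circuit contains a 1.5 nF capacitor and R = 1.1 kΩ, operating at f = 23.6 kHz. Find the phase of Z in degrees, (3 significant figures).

-13.7°

ω = 2πf = 148300 rad/s
X_C = 1/(ωC) = 4500 Ω
Parallel: admittances add. Y = 1/R + jωC
Y = (0.000909 + j0.000222) S
|Y| = 0.000936 S → |Z| = 1/|Y| = 1070 Ω, ∠Z = −∠Y = -13.7°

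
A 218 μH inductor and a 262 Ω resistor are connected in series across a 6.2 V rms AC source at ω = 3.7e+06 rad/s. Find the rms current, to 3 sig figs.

7.31 mA

X_L = ωL = 807 Ω
Z = 262 + j807 Ω
|Z| = √(262² + 807²) = 848 Ω
I = V/|Z| = 6.2/848 = 7.31 mA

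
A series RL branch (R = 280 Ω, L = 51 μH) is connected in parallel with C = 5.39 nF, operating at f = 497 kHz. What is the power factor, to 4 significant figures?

0.1737

ω = 2πf = 3.123e+06 rad/s
X_L = ωL = 159.3 Ω
X_C = 1/(ωC) = 59.41 Ω
Branch 1 (R+jX_L): Z₁ = 280.0 + j159.3 Ω, |Z₁| = 322.1 Ω
Branch 2 (−jX_C): Z₂ = −j59.41 Ω
Parallel: Z = Z₁Z₂/(Z₁+Z₂), |Z| = 64.38 Ω, ∠Z = -80.00°
cos φ = cos(-80.00°) = 0.1737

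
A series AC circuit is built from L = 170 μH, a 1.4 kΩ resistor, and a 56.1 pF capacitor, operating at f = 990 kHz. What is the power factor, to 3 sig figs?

ω = 2πf = 6.22e+06 rad/s
X_L = ωL = 1060 Ω
X_C = 1/(ωC) = 2870 Ω
Net reactance X = X_L − X_C = -1810 Ω
Z = 1400 − j1810 Ω
|Z| = √(1400² + 1810²) = 2290 Ω
∠Z = arctan(-1810/1400) = -52.3°
cos φ = cos(-52.3°) = 0.612

0.612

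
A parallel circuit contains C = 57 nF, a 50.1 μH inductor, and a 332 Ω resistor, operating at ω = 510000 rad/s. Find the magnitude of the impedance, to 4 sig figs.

95.16 Ω

X_L = ωL = 25.55 Ω
X_C = 1/(ωC) = 34.40 Ω
Parallel: admittances add. Y = 1/R + 1/(jωL) + jωC
Y = (0.003012 − j0.01007) S
|Y| = 0.01051 S → |Z| = 1/|Y| = 95.16 Ω, ∠Z = −∠Y = 73.34°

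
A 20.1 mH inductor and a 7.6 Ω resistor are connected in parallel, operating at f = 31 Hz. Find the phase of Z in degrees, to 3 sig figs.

62.7°

ω = 2πf = 194.8 rad/s
X_L = ωL = 3.92 Ω
Parallel: admittances add. Y = 1/R + 1/(jωL)
Y = (0.132 − j0.255) S
|Y| = 0.287 S → |Z| = 1/|Y| = 3.48 Ω, ∠Z = −∠Y = 62.7°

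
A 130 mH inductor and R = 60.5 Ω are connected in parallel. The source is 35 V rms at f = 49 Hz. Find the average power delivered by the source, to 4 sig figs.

ω = 2πf = 307.9 rad/s
X_L = ωL = 40.02 Ω
Parallel: admittances add. Y = 1/R + 1/(jωL)
Y = (0.01653 − j0.02499) S
|Y| = 0.02996 S → |Z| = 1/|Y| = 33.38 Ω, ∠Z = −∠Y = 56.51°
I = V/|Z| = 1.049 A
P = VI cos φ = 35 × 1.049 × cos(56.51°) = 20.25 W

20.25 W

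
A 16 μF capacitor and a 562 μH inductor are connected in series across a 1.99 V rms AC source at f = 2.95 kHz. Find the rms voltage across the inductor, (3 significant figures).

ω = 2πf = 18540 rad/s
X_L = ωL = 10.4 Ω
X_C = 1/(ωC) = 3.37 Ω
Net reactance X = X_L − X_C = 7.04 Ω
Z = j7.04 Ω
|Z| = √(0² + 7.04²) = 7.04 Ω
I = V/|Z| = 282 mA
V_L = I·|Z_L| = 0.282 × 10.4 = 2.94 V

2.94 V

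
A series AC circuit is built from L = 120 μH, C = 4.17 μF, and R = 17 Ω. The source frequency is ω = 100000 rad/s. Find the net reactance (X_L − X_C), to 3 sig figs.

X_L = ωL = 12.0 Ω
X_C = 1/(ωC) = 2.40 Ω
X = 12.0 − 2.40 = 9.60 Ω

9.60 Ω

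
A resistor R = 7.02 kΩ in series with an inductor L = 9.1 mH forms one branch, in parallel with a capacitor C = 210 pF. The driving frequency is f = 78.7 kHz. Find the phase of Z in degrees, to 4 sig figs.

ω = 2πf = 494500 rad/s
X_L = ωL = 4500 Ω
X_C = 1/(ωC) = 9630 Ω
Branch 1 (R+jX_L): Z₁ = 7020 + j4500 Ω, |Z₁| = 8338 Ω
Branch 2 (−jX_C): Z₂ = −j9630 Ω
Parallel: Z = Z₁Z₂/(Z₁+Z₂), |Z| = 9235 Ω, ∠Z = -21.18°

-21.18°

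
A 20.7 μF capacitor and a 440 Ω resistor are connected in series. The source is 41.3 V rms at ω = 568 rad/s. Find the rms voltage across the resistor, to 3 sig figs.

X_C = 1/(ωC) = 85.1 Ω
Z = 440 − j85.1 Ω
|Z| = √(440² + 85.1²) = 448 Ω
I = V/|Z| = 92.2 mA
V_R = I·|Z_R| = 0.0922 × 440 = 40.5 V

40.5 V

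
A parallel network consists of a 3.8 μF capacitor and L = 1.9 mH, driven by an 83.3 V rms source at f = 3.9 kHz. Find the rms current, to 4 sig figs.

5.967 A

ω = 2πf = 24500 rad/s
X_L = ωL = 46.56 Ω
X_C = 1/(ωC) = 10.74 Ω
Parallel: admittances add. Y = 1/(jωL) + jωC
Y = (0 + j0.07164) S
|Y| = 0.07164 S → |Z| = 1/|Y| = 13.96 Ω, ∠Z = −∠Y = -90.00°
I = V/|Z| = 83.3/13.96 = 5.967 A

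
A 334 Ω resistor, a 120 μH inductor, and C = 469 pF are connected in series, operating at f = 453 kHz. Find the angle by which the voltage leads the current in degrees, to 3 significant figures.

ω = 2πf = 2.846e+06 rad/s
X_L = ωL = 342 Ω
X_C = 1/(ωC) = 749 Ω
Net reactance X = X_L − X_C = -408 Ω
Z = 334 − j408 Ω
|Z| = √(334² + 408²) = 527 Ω
∠Z = arctan(-408/334) = -50.7°

-50.7°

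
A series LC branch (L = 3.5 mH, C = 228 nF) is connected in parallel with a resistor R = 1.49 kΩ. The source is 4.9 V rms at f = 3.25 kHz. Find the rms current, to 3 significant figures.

ω = 2πf = 20420 rad/s
X_L = ωL = 71.5 Ω
X_C = 1/(ωC) = 215 Ω
Branch 1: Z₁ = R = 1490 Ω
Branch 2 (series LC): Z₂ = j(X_L − X_C) = −j143 Ω
Parallel: Z = Z₁Z₂/(Z₁+Z₂), |Z| = 143 Ω, ∠Z = -84.5°
I = V/|Z| = 4.9/143 = 34.3 mA

34.3 mA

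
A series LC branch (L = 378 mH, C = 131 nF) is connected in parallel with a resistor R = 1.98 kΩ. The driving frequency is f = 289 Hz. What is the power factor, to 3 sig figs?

0.871

ω = 2πf = 1816 rad/s
X_L = ωL = 686 Ω
X_C = 1/(ωC) = 4200 Ω
Branch 1: Z₁ = R = 1980 Ω
Branch 2 (series LC): Z₂ = j(X_L − X_C) = −j3520 Ω
Parallel: Z = Z₁Z₂/(Z₁+Z₂), |Z| = 1730 Ω, ∠Z = -29.4°
cos φ = cos(-29.4°) = 0.871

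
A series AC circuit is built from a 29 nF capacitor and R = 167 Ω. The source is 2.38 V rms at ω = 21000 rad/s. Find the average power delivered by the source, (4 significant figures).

347.2 μW

X_C = 1/(ωC) = 1642 Ω
Z = 167.0 − j1642 Ω
|Z| = √(167.0² + 1642²) = 1651 Ω
∠Z = arctan(-1642/167.0) = -84.19°
I = V/|Z| = 1.442 mA
P = VI cos φ = 2.38 × 0.001442 × cos(-84.19°) = 347.2 μW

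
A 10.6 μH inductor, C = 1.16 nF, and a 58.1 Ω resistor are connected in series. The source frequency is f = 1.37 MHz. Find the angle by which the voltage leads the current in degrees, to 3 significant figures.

-8.71°

ω = 2πf = 8.608e+06 rad/s
X_L = ωL = 91.2 Ω
X_C = 1/(ωC) = 100 Ω
Net reactance X = X_L − X_C = -8.90 Ω
Z = 58.1 − j8.90 Ω
|Z| = √(58.1² + 8.90²) = 58.8 Ω
∠Z = arctan(-8.90/58.1) = -8.71°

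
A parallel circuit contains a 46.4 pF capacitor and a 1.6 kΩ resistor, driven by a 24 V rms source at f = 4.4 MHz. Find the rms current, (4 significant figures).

34.25 mA

ω = 2πf = 2.765e+07 rad/s
X_C = 1/(ωC) = 779.6 Ω
Parallel: admittances add. Y = 1/R + jωC
Y = (0.0006250 + j0.001283) S
|Y| = 0.001427 S → |Z| = 1/|Y| = 700.8 Ω, ∠Z = −∠Y = -64.02°
I = V/|Z| = 24/700.8 = 34.25 mA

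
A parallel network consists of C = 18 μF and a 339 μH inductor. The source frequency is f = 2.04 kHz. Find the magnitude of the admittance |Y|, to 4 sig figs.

ω = 2πf = 12820 rad/s
X_L = ωL = 4.345 Ω
X_C = 1/(ωC) = 4.334 Ω
Parallel: admittances add. Y = 1/(jωL) + jωC
Y = (0 + j0.0005795) S
|Y| = 0.0005795 S → |Z| = 1/|Y| = 1726 Ω, ∠Z = −∠Y = -90.00°

579.5 μS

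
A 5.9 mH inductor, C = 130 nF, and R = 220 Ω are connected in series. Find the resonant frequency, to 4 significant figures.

5.747 kHz

ω₀ = 1/√(LC) = 1/√(0.0059 × 1.3e-07) = 36110 rad/s
f₀ = ω₀/(2π) = 5.747 kHz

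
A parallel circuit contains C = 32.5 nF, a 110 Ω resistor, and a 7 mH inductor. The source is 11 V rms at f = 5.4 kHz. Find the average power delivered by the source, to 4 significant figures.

ω = 2πf = 33930 rad/s
X_L = ωL = 237.5 Ω
X_C = 1/(ωC) = 906.9 Ω
Parallel: admittances add. Y = 1/R + 1/(jωL) + jωC
Y = (0.009091 − j0.003108) S
|Y| = 0.009607 S → |Z| = 1/|Y| = 104.1 Ω, ∠Z = −∠Y = 18.87°
I = V/|Z| = 105.7 mA
P = VI cos φ = 11 × 0.1057 × cos(18.87°) = 1.100 W

1.100 W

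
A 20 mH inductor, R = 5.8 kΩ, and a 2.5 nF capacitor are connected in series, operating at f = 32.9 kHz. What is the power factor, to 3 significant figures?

0.935

ω = 2πf = 206700 rad/s
X_L = ωL = 4130 Ω
X_C = 1/(ωC) = 1940 Ω
Net reactance X = X_L − X_C = 2200 Ω
Z = 5800 + j2200 Ω
|Z| = √(5800² + 2200²) = 6200 Ω
∠Z = arctan(2200/5800) = 20.8°
cos φ = cos(20.8°) = 0.935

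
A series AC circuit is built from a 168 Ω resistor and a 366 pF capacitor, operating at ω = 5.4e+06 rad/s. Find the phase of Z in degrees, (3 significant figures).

-71.6°

X_C = 1/(ωC) = 506 Ω
Z = 168 − j506 Ω
|Z| = √(168² + 506²) = 533 Ω
∠Z = arctan(-506/168) = -71.6°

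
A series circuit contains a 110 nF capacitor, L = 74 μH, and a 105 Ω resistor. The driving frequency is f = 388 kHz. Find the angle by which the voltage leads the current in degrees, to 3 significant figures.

ω = 2πf = 2.438e+06 rad/s
X_L = ωL = 180 Ω
X_C = 1/(ωC) = 3.73 Ω
Net reactance X = X_L − X_C = 177 Ω
Z = 105 + j177 Ω
|Z| = √(105² + 177²) = 206 Ω
∠Z = arctan(177/105) = 59.3°

59.3°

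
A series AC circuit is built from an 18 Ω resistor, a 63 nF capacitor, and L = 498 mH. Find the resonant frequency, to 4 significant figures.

ω₀ = 1/√(LC) = 1/√(0.498 × 6.3e-08) = 5646 rad/s
f₀ = ω₀/(2π) = 898.5 Hz

898.5 Hz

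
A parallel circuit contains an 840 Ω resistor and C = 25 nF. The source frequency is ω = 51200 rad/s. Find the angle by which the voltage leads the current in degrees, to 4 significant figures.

-47.08°

X_C = 1/(ωC) = 781.3 Ω
Parallel: admittances add. Y = 1/R + jωC
Y = (0.001190 + j0.001280) S
|Y| = 0.001748 S → |Z| = 1/|Y| = 572.1 Ω, ∠Z = −∠Y = -47.08°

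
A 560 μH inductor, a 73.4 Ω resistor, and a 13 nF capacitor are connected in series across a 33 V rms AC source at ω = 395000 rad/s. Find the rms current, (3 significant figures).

423 mA

X_L = ωL = 221 Ω
X_C = 1/(ωC) = 195 Ω
Net reactance X = X_L − X_C = 26.5 Ω
Z = 73.4 + j26.5 Ω
|Z| = √(73.4² + 26.5²) = 78.0 Ω
I = V/|Z| = 33/78.0 = 423 mA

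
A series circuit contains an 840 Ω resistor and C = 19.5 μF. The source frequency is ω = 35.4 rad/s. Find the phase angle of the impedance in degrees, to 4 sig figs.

-59.89°

X_C = 1/(ωC) = 1449 Ω
Z = 840.0 − j1449 Ω
|Z| = √(840.0² + 1449²) = 1675 Ω
∠Z = arctan(-1449/840.0) = -59.89°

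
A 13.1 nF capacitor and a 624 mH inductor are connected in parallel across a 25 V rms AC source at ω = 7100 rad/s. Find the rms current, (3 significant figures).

X_L = ωL = 4430 Ω
X_C = 1/(ωC) = 10800 Ω
Parallel: admittances add. Y = 1/(jωL) + jωC
Y = (0 − j0.000133) S
|Y| = 0.000133 S → |Z| = 1/|Y| = 7540 Ω, ∠Z = −∠Y = 90.0°
I = V/|Z| = 25/7540 = 3.32 mA

3.32 mA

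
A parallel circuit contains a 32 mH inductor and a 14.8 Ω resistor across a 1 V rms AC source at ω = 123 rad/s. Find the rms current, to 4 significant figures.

262.9 mA

X_L = ωL = 3.936 Ω
Parallel: admittances add. Y = 1/R + 1/(jωL)
Y = (0.06757 − j0.2541) S
|Y| = 0.2629 S → |Z| = 1/|Y| = 3.804 Ω, ∠Z = −∠Y = 75.11°
I = V/|Z| = 1/3.804 = 262.9 mA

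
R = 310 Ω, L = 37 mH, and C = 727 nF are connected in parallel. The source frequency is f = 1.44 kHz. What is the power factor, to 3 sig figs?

0.668

ω = 2πf = 9048 rad/s
X_L = ωL = 335 Ω
X_C = 1/(ωC) = 152 Ω
Parallel: admittances add. Y = 1/R + 1/(jωL) + jωC
Y = (0.00323 + j0.00359) S
|Y| = 0.00483 S → |Z| = 1/|Y| = 207 Ω, ∠Z = −∠Y = -48.1°
cos φ = cos(-48.1°) = 0.668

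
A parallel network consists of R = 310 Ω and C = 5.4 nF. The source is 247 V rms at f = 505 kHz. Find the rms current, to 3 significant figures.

4.31 A

ω = 2πf = 3.173e+06 rad/s
X_C = 1/(ωC) = 58.4 Ω
Parallel: admittances add. Y = 1/R + jωC
Y = (0.00323 + j0.0171) S
|Y| = 0.0174 S → |Z| = 1/|Y| = 57.4 Ω, ∠Z = −∠Y = -79.3°
I = V/|Z| = 247/57.4 = 4.31 A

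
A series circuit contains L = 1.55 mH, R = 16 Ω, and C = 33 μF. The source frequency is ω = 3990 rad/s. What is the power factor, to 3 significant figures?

X_L = ωL = 6.18 Ω
X_C = 1/(ωC) = 7.59 Ω
Net reactance X = X_L − X_C = -1.41 Ω
Z = 16.0 − j1.41 Ω
|Z| = √(16.0² + 1.41²) = 16.1 Ω
∠Z = arctan(-1.41/16.0) = -5.04°
cos φ = cos(-5.04°) = 0.996

0.996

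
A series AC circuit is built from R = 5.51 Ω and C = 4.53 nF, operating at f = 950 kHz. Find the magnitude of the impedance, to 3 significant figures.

37.4 Ω

ω = 2πf = 5.969e+06 rad/s
X_C = 1/(ωC) = 37.0 Ω
Z = 5.51 − j37.0 Ω
|Z| = √(5.51² + 37.0²) = 37.4 Ω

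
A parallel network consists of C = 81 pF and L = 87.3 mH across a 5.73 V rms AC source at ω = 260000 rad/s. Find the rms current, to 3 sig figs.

132 μA

X_L = ωL = 22700 Ω
X_C = 1/(ωC) = 47500 Ω
Parallel: admittances add. Y = 1/(jωL) + jωC
Y = (0 − j2.3e-05) S
|Y| = 2.3e-05 S → |Z| = 1/|Y| = 43500 Ω, ∠Z = −∠Y = 90.0°
I = V/|Z| = 5.73/43500 = 132 μA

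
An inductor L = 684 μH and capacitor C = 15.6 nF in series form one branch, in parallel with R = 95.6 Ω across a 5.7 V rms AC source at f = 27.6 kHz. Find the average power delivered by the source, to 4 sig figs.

ω = 2πf = 173400 rad/s
X_L = ωL = 118.6 Ω
X_C = 1/(ωC) = 369.6 Ω
Branch 1: Z₁ = R = 95.60 Ω
Branch 2 (series LC): Z₂ = j(X_L − X_C) = −j251.0 Ω
Parallel: Z = Z₁Z₂/(Z₁+Z₂), |Z| = 89.34 Ω, ∠Z = -20.85°
I = V/|Z| = 63.80 mA
P = VI cos φ = 5.7 × 0.06380 × cos(-20.85°) = 339.9 mW

339.9 mW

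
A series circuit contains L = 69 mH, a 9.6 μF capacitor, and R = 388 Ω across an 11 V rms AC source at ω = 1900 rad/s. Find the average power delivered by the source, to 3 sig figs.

X_L = ωL = 131 Ω
X_C = 1/(ωC) = 54.8 Ω
Net reactance X = X_L − X_C = 76.3 Ω
Z = 388 + j76.3 Ω
|Z| = √(388² + 76.3²) = 395 Ω
∠Z = arctan(76.3/388) = 11.1°
I = V/|Z| = 27.8 mA
P = VI cos φ = 11 × 0.0278 × cos(11.1°) = 300 mW

300 mW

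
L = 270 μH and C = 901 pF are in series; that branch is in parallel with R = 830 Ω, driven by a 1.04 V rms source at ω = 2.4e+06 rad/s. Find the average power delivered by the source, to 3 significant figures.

X_L = ωL = 648 Ω
X_C = 1/(ωC) = 462 Ω
Branch 1: Z₁ = R = 830 Ω
Branch 2 (series LC): Z₂ = j(X_L − X_C) = j186 Ω
Parallel: Z = Z₁Z₂/(Z₁+Z₂), |Z| = 181 Ω, ∠Z = 77.4°
I = V/|Z| = 5.74 mA
P = VI cos φ = 1.04 × 0.00574 × cos(77.4°) = 1.30 mW

1.30 mW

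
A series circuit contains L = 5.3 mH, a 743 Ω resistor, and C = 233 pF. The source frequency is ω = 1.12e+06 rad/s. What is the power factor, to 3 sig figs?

0.333

X_L = ωL = 5940 Ω
X_C = 1/(ωC) = 3830 Ω
Net reactance X = X_L − X_C = 2100 Ω
Z = 743 + j2100 Ω
|Z| = √(743² + 2100²) = 2230 Ω
∠Z = arctan(2100/743) = 70.5°
cos φ = cos(70.5°) = 0.333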